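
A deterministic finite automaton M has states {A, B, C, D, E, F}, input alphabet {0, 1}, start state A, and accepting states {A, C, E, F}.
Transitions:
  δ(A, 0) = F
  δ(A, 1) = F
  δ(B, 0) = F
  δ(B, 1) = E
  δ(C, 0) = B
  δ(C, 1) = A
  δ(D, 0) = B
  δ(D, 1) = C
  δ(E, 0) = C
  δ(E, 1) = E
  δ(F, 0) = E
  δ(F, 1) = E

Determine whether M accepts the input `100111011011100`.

rejected

A --1--> F
F --0--> E
E --0--> C
C --1--> A
A --1--> F
F --1--> E
E --0--> C
C --1--> A
A --1--> F
F --0--> E
E --1--> E
E --1--> E
E --1--> E
E --0--> C
C --0--> B
End in state B, which is not an accepting state.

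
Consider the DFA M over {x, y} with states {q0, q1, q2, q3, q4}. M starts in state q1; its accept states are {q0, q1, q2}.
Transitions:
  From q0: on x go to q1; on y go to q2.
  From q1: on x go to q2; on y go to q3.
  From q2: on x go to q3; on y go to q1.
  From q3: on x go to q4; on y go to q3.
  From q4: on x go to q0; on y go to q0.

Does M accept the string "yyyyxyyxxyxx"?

accepted

q1 --y--> q3
q3 --y--> q3
q3 --y--> q3
q3 --y--> q3
q3 --x--> q4
q4 --y--> q0
q0 --y--> q2
q2 --x--> q3
q3 --x--> q4
q4 --y--> q0
q0 --x--> q1
q1 --x--> q2
End in state q2, which is an accepting state.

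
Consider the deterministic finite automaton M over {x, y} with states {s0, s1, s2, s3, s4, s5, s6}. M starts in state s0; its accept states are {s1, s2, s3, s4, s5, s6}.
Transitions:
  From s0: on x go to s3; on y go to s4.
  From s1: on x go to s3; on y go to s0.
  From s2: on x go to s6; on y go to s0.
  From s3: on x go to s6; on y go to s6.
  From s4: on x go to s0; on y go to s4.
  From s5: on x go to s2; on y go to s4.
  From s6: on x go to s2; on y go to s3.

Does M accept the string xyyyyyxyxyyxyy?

accepted

s0 --x--> s3
s3 --y--> s6
s6 --y--> s3
s3 --y--> s6
s6 --y--> s3
s3 --y--> s6
s6 --x--> s2
s2 --y--> s0
s0 --x--> s3
s3 --y--> s6
s6 --y--> s3
s3 --x--> s6
s6 --y--> s3
s3 --y--> s6
End in state s6, which is an accepting state.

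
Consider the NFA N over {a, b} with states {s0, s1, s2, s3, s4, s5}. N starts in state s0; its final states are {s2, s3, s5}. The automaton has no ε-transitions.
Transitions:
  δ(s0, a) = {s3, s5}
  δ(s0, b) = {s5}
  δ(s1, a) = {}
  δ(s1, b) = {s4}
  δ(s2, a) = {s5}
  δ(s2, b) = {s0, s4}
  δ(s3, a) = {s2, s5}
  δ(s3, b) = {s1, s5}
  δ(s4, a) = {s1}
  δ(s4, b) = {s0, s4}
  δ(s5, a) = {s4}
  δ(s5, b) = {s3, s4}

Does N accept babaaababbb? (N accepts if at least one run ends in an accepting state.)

accepted

Start: {s0}
read b: {s5}
read a: {s4}
read b: {s0, s4}
read a: {s1, s3, s5}
read a: {s2, s4, s5}
read a: {s1, s4, s5}
read b: {s0, s3, s4}
read a: {s1, s2, s3, s5}
read b: {s0, s1, s3, s4, s5}
read b: {s0, s1, s3, s4, s5}
read b: {s0, s1, s3, s4, s5}
Reachable ∩ accepting = {s3, s5} — nonempty.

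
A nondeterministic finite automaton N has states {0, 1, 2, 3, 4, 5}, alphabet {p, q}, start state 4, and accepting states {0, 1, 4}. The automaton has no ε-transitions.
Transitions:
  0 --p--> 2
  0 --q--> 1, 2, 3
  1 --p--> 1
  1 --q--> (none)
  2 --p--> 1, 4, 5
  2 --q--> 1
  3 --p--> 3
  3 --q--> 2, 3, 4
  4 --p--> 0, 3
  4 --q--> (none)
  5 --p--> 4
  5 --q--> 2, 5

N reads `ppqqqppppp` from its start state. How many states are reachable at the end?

6

Start: {4}
read p: {0, 3}
read p: {2, 3}
read q: {1, 2, 3, 4}
read q: {1, 2, 3, 4}
read q: {1, 2, 3, 4}
read p: {0, 1, 3, 4, 5}
read p: {0, 1, 2, 3, 4}
read p: {0, 1, 2, 3, 4, 5}
read p: {0, 1, 2, 3, 4, 5}
read p: {0, 1, 2, 3, 4, 5}
Final reachable set {0, 1, 2, 3, 4, 5} has 6 states.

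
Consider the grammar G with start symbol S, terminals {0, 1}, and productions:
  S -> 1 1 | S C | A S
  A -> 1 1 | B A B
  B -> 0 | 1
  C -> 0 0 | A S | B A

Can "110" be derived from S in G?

no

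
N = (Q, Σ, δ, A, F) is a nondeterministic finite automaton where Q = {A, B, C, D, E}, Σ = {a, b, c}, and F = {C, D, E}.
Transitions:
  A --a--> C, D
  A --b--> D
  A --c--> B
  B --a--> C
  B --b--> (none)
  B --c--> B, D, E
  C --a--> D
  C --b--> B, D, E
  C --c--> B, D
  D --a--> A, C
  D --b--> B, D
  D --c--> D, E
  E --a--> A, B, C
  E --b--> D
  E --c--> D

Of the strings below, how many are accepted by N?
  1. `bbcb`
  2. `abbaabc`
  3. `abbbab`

`bbcb`: accepted
`abbaabc`: accepted
`abbbab`: accepted

3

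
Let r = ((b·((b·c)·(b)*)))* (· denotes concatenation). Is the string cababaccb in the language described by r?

cababaccb cannot be split into zero or more pieces each matching (b·((b·c)·(b)*)).

no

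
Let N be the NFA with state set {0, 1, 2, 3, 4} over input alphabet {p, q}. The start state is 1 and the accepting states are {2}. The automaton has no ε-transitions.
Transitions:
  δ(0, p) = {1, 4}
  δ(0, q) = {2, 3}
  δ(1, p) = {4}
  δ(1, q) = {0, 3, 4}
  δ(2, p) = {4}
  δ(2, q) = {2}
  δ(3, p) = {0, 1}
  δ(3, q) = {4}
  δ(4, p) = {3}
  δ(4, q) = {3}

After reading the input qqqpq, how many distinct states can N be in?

4

Start: {1}
read q: {0, 3, 4}
read q: {2, 3, 4}
read q: {2, 3, 4}
read p: {0, 1, 3, 4}
read q: {0, 2, 3, 4}
Final reachable set {0, 2, 3, 4} has 4 states.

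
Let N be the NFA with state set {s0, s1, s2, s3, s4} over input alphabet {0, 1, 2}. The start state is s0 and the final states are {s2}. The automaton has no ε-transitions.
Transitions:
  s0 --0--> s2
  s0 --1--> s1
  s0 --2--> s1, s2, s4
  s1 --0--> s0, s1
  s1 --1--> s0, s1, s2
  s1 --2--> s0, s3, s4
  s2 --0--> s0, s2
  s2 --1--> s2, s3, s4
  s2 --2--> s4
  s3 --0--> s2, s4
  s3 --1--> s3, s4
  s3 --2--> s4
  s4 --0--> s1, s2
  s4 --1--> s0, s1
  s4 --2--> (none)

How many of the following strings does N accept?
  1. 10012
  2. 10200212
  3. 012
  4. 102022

3

10012: accepted
10200212: accepted
012: rejected
102022: accepted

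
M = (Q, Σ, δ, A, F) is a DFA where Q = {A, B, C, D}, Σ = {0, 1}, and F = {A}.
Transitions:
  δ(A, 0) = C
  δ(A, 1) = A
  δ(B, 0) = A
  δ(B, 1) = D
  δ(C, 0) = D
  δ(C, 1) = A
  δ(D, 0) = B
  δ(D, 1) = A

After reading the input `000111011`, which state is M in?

A --0--> C
C --0--> D
D --0--> B
B --1--> D
D --1--> A
A --1--> A
A --0--> C
C --1--> A
A --1--> A

A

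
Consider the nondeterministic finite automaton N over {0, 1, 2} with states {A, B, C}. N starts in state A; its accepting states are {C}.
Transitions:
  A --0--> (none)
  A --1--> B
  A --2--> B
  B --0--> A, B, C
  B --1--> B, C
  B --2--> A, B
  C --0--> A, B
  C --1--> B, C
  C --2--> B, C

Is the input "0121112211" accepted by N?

Start: {A}
read 0: {}
The reachable set is empty and stays empty for the remaining 9 symbols.
Reachable ∩ accepting = {} — empty.

rejected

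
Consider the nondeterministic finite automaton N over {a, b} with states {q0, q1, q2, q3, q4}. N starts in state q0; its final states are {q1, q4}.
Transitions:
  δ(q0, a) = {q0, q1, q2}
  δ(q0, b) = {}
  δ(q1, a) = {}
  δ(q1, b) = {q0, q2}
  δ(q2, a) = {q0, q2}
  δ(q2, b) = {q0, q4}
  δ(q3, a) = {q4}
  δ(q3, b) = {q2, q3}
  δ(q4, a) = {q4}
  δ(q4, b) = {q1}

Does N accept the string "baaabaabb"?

rejected

Start: {q0}
read b: {}
The reachable set is empty and stays empty for the remaining 8 symbols.
Reachable ∩ accepting = {} — empty.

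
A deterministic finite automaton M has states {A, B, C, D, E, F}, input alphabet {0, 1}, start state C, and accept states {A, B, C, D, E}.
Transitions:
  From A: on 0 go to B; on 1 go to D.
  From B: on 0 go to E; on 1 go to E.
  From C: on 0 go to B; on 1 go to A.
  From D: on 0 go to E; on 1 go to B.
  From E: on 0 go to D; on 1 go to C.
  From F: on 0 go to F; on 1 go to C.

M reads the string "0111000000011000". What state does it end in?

D

C --0--> B
B --1--> E
E --1--> C
C --1--> A
A --0--> B
B --0--> E
E --0--> D
D --0--> E
E --0--> D
D --0--> E
E --0--> D
D --1--> B
B --1--> E
E --0--> D
D --0--> E
E --0--> D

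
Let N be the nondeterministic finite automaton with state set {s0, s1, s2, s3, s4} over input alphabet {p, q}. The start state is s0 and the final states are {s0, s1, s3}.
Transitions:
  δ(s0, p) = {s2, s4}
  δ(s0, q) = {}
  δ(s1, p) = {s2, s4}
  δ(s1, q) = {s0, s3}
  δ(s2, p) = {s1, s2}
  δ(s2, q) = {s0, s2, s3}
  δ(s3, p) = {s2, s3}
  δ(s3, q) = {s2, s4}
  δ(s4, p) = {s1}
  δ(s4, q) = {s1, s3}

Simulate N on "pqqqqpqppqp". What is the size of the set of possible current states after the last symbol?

4

Start: {s0}
read p: {s2, s4}
read q: {s0, s1, s2, s3}
read q: {s0, s2, s3, s4}
read q: {s0, s1, s2, s3, s4}
read q: {s0, s1, s2, s3, s4}
read p: {s1, s2, s3, s4}
read q: {s0, s1, s2, s3, s4}
read p: {s1, s2, s3, s4}
read p: {s1, s2, s3, s4}
read q: {s0, s1, s2, s3, s4}
read p: {s1, s2, s3, s4}
Final reachable set {s1, s2, s3, s4} has 4 states.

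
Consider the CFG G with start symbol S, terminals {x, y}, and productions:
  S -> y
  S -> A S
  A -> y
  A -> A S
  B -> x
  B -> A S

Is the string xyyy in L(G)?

no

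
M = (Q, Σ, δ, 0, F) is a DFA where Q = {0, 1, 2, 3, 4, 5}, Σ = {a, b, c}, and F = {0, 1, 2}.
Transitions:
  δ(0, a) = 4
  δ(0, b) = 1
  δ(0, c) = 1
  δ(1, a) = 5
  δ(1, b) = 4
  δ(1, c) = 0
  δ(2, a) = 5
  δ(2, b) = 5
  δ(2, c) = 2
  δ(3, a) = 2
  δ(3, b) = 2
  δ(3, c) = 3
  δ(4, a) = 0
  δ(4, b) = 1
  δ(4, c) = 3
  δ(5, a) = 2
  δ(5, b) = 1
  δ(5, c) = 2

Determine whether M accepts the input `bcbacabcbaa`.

accepted

0 --b--> 1
1 --c--> 0
0 --b--> 1
1 --a--> 5
5 --c--> 2
2 --a--> 5
5 --b--> 1
1 --c--> 0
0 --b--> 1
1 --a--> 5
5 --a--> 2
End in state 2, which is an accepting state.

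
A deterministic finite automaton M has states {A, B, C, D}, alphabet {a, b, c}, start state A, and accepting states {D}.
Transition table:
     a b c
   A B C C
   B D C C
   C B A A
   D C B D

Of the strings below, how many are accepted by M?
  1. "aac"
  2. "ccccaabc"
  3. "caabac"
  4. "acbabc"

"aac": accepted
"ccccaabc": rejected
"caabac": accepted
"acbabc": rejected

2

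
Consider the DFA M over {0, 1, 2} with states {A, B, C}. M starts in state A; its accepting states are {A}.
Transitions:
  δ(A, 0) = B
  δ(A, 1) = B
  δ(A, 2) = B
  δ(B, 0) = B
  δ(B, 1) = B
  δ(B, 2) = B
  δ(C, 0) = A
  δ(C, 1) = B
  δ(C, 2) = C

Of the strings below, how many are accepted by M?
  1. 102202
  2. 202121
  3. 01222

102202: rejected
202121: rejected
01222: rejected

0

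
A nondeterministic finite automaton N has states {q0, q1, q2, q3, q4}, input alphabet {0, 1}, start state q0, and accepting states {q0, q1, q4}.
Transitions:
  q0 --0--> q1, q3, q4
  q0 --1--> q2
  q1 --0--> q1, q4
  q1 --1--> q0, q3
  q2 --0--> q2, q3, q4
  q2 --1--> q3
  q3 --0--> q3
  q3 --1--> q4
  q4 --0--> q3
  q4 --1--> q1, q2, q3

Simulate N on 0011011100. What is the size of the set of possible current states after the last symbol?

Start: {q0}
read 0: {q1, q3, q4}
read 0: {q1, q3, q4}
read 1: {q0, q1, q2, q3, q4}
read 1: {q0, q1, q2, q3, q4}
read 0: {q1, q2, q3, q4}
read 1: {q0, q1, q2, q3, q4}
read 1: {q0, q1, q2, q3, q4}
read 1: {q0, q1, q2, q3, q4}
read 0: {q1, q2, q3, q4}
read 0: {q1, q2, q3, q4}
Final reachable set {q1, q2, q3, q4} has 4 states.

4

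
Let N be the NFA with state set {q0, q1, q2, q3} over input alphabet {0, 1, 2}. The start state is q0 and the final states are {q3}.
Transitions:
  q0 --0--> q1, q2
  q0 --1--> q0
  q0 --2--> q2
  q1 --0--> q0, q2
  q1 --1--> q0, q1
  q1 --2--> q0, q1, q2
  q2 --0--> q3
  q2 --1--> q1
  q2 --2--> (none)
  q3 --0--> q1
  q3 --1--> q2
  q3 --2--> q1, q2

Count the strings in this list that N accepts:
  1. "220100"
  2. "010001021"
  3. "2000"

0

"220100": rejected
"010001021": rejected
"2000": rejected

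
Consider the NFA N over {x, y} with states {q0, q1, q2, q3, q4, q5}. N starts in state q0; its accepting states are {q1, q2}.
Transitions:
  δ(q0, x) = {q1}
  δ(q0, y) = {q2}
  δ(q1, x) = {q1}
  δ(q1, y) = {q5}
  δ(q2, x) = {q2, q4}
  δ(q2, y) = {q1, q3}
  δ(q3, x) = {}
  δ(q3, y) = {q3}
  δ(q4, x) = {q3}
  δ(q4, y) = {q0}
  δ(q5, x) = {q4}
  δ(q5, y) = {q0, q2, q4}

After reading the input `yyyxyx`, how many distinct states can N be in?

1

Start: {q0}
read y: {q2}
read y: {q1, q3}
read y: {q3, q5}
read x: {q4}
read y: {q0}
read x: {q1}
Final reachable set {q1} has 1 state.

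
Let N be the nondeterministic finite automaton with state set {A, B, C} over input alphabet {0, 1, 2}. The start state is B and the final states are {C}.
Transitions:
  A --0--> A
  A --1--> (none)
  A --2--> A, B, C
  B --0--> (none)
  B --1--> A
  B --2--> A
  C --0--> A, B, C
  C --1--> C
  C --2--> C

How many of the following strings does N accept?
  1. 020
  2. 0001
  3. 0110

020: rejected
0001: rejected
0110: rejected

0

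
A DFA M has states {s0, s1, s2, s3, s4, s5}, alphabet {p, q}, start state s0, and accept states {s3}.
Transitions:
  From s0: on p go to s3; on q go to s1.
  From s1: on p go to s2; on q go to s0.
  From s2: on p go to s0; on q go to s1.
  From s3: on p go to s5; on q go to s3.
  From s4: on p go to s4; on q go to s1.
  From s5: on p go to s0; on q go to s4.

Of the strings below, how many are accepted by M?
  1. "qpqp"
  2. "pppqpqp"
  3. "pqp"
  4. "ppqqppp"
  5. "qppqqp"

2

"qpqp": rejected
"pppqpqp": rejected
"pqp": rejected
"ppqqppp": accepted
"qppqqp": accepted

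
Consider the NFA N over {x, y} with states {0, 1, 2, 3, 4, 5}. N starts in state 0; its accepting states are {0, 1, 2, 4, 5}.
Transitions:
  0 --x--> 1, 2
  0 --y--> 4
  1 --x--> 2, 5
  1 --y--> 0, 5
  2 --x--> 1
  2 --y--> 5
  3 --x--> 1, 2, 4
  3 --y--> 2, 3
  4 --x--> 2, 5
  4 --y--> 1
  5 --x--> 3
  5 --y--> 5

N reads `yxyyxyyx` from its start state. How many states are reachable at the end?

4

Start: {0}
read y: {4}
read x: {2, 5}
read y: {5}
read y: {5}
read x: {3}
read y: {2, 3}
read y: {2, 3, 5}
read x: {1, 2, 3, 4}
Final reachable set {1, 2, 3, 4} has 4 states.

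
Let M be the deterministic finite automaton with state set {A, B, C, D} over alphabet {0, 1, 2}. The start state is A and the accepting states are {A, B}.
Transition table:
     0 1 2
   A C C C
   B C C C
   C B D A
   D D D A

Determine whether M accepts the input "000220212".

A --0--> C
C --0--> B
B --0--> C
C --2--> A
A --2--> C
C --0--> B
B --2--> C
C --1--> D
D --2--> A
End in state A, which is an accepting state.

accepted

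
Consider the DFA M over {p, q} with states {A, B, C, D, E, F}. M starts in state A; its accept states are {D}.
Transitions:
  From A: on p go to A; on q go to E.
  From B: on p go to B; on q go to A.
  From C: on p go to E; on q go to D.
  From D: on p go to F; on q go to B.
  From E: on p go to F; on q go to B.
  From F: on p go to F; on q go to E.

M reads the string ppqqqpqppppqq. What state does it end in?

A --p--> A
A --p--> A
A --q--> E
E --q--> B
B --q--> A
A --p--> A
A --q--> E
E --p--> F
F --p--> F
F --p--> F
F --p--> F
F --q--> E
E --q--> B

B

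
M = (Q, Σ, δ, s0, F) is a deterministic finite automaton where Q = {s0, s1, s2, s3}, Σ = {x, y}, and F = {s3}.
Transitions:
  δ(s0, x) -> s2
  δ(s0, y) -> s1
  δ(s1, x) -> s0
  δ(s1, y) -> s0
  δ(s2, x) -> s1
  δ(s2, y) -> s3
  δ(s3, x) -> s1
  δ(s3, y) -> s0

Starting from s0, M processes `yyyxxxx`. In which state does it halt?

s0 --y--> s1
s1 --y--> s0
s0 --y--> s1
s1 --x--> s0
s0 --x--> s2
s2 --x--> s1
s1 --x--> s0

s0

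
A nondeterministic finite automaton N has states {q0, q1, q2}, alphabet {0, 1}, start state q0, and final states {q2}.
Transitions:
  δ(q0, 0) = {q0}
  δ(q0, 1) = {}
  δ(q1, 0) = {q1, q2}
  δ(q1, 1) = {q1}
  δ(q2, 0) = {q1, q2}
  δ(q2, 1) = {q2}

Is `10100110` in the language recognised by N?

Start: {q0}
read 1: {}
The reachable set is empty and stays empty for the remaining 7 symbols.
Reachable ∩ accepting = {} — empty.

rejected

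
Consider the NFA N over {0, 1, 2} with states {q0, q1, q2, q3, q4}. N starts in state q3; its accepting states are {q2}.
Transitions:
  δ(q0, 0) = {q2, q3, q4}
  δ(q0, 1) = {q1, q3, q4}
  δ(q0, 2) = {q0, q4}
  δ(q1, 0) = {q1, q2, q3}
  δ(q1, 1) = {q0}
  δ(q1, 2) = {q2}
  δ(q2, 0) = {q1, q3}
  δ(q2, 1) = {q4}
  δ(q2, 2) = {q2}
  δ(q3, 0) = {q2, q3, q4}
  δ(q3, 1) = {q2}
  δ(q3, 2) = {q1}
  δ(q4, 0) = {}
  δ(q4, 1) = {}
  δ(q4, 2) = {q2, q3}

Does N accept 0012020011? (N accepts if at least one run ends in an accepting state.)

rejected

Start: {q3}
read 0: {q2, q3, q4}
read 0: {q1, q2, q3, q4}
read 1: {q0, q2, q4}
read 2: {q0, q2, q3, q4}
read 0: {q1, q2, q3, q4}
read 2: {q1, q2, q3}
read 0: {q1, q2, q3, q4}
read 0: {q1, q2, q3, q4}
read 1: {q0, q2, q4}
read 1: {q1, q3, q4}
Reachable ∩ accepting = {} — empty.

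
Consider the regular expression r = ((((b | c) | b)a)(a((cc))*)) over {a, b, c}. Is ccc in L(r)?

no

No split of ccc into u·v has (((b|c)|b)a) matching u and (a((cc))*) matching v.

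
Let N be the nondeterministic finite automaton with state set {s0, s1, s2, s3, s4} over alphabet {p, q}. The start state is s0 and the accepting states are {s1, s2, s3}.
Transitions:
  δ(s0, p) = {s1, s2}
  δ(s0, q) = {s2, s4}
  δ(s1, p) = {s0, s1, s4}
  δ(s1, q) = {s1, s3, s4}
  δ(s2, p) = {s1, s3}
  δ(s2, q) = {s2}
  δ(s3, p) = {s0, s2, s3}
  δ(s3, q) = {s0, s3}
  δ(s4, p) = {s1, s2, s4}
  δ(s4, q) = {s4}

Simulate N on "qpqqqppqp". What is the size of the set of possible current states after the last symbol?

Start: {s0}
read q: {s2, s4}
read p: {s1, s2, s3, s4}
read q: {s0, s1, s2, s3, s4}
read q: {s0, s1, s2, s3, s4}
read q: {s0, s1, s2, s3, s4}
read p: {s0, s1, s2, s3, s4}
read p: {s0, s1, s2, s3, s4}
read q: {s0, s1, s2, s3, s4}
read p: {s0, s1, s2, s3, s4}
Final reachable set {s0, s1, s2, s3, s4} has 5 states.

5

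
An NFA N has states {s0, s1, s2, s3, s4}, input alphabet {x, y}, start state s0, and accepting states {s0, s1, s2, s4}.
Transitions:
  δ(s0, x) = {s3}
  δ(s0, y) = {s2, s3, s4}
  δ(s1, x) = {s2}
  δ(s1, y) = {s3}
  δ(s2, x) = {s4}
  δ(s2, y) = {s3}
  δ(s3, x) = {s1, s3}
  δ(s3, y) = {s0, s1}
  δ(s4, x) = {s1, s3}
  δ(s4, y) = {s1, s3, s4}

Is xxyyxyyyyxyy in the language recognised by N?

Start: {s0}
read x: {s3}
read x: {s1, s3}
read y: {s0, s1, s3}
read y: {s0, s1, s2, s3, s4}
read x: {s1, s2, s3, s4}
read y: {s0, s1, s3, s4}
read y: {s0, s1, s2, s3, s4}
read y: {s0, s1, s2, s3, s4}
read y: {s0, s1, s2, s3, s4}
read x: {s1, s2, s3, s4}
read y: {s0, s1, s3, s4}
read y: {s0, s1, s2, s3, s4}
Reachable ∩ accepting = {s0, s1, s2, s4} — nonempty.

accepted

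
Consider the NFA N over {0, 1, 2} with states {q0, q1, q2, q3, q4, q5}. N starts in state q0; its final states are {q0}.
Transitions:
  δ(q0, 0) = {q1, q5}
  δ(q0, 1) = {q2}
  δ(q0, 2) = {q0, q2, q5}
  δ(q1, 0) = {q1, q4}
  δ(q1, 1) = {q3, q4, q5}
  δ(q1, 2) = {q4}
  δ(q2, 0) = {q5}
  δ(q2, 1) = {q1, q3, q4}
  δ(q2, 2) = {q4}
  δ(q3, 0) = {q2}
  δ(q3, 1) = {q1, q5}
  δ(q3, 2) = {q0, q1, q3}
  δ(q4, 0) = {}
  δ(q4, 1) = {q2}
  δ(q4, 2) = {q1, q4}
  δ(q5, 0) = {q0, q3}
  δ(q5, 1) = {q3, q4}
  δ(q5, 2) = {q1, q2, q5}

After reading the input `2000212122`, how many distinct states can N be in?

6

Start: {q0}
read 2: {q0, q2, q5}
read 0: {q0, q1, q3, q5}
read 0: {q0, q1, q2, q3, q4, q5}
read 0: {q0, q1, q2, q3, q4, q5}
read 2: {q0, q1, q2, q3, q4, q5}
read 1: {q1, q2, q3, q4, q5}
read 2: {q0, q1, q2, q3, q4, q5}
read 1: {q1, q2, q3, q4, q5}
read 2: {q0, q1, q2, q3, q4, q5}
read 2: {q0, q1, q2, q3, q4, q5}
Final reachable set {q0, q1, q2, q3, q4, q5} has 6 states.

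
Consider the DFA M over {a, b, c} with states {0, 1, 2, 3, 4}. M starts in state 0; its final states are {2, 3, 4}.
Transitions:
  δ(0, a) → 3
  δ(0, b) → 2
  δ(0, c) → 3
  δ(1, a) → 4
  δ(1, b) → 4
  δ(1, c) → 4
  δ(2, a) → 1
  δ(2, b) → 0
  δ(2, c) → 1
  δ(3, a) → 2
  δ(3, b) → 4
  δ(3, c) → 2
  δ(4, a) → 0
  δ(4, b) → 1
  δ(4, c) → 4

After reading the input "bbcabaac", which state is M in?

1

0 --b--> 2
2 --b--> 0
0 --c--> 3
3 --a--> 2
2 --b--> 0
0 --a--> 3
3 --a--> 2
2 --c--> 1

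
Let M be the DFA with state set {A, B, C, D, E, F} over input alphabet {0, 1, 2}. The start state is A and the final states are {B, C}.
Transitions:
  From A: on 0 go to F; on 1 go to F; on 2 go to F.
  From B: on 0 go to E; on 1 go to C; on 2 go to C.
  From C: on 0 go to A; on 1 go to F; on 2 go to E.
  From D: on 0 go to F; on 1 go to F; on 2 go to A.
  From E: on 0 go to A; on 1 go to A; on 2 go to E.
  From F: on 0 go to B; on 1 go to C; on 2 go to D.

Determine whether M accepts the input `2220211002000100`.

A --2--> F
F --2--> D
D --2--> A
A --0--> F
F --2--> D
D --1--> F
F --1--> C
C --0--> A
A --0--> F
F --2--> D
D --0--> F
F --0--> B
B --0--> E
E --1--> A
A --0--> F
F --0--> B
End in state B, which is an accepting state.

accepted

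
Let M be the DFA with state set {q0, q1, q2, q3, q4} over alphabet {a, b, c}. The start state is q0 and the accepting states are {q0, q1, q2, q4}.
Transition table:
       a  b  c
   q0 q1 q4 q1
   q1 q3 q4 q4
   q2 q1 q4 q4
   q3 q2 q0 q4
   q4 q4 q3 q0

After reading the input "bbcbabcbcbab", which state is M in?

q3

q0 --b--> q4
q4 --b--> q3
q3 --c--> q4
q4 --b--> q3
q3 --a--> q2
q2 --b--> q4
q4 --c--> q0
q0 --b--> q4
q4 --c--> q0
q0 --b--> q4
q4 --a--> q4
q4 --b--> q3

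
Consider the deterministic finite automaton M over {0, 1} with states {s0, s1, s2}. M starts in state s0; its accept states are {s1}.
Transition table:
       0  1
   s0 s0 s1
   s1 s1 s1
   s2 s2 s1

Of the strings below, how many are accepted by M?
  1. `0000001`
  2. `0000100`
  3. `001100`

`0000001`: accepted
`0000100`: accepted
`001100`: accepted

3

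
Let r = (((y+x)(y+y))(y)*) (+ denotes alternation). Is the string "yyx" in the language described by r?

No split of yyx into u·v has ((y+x)(y+y)) matching u and (y)* matching v.

no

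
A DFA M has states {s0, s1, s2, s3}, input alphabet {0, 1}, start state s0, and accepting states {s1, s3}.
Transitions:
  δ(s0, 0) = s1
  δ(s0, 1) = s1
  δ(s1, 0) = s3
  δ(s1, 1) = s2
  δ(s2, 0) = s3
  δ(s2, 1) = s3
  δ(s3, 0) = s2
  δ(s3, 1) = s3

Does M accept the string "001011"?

s0 --0--> s1
s1 --0--> s3
s3 --1--> s3
s3 --0--> s2
s2 --1--> s3
s3 --1--> s3
End in state s3, which is an accepting state.

accepted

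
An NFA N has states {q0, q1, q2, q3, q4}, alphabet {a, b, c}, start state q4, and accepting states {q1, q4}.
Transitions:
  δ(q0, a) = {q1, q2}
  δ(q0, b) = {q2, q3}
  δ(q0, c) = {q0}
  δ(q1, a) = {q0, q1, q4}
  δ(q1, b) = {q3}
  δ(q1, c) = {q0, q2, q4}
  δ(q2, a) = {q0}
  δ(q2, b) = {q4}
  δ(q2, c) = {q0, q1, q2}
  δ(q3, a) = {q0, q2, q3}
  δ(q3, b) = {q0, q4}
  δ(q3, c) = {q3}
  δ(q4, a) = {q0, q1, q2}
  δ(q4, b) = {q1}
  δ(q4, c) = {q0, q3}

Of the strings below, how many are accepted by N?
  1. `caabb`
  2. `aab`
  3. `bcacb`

`caabb`: accepted
`aab`: accepted
`bcacb`: accepted

3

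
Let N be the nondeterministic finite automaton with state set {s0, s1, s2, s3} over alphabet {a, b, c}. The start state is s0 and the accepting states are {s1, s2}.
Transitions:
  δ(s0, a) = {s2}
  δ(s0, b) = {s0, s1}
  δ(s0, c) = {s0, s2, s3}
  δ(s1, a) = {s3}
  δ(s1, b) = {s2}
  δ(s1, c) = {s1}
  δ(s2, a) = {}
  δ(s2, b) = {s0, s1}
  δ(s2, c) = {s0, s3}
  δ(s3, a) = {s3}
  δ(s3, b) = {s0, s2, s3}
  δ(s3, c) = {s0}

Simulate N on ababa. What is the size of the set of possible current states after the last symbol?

2

Start: {s0}
read a: {s2}
read b: {s0, s1}
read a: {s2, s3}
read b: {s0, s1, s2, s3}
read a: {s2, s3}
Final reachable set {s2, s3} has 2 states.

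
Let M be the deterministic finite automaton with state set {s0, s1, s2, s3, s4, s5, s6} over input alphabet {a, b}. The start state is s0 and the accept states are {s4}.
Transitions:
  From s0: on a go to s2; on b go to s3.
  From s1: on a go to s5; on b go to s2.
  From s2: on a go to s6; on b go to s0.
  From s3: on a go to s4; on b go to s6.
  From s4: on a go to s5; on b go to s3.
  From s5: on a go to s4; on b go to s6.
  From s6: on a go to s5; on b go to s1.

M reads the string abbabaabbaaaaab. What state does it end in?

s0 --a--> s2
s2 --b--> s0
s0 --b--> s3
s3 --a--> s4
s4 --b--> s3
s3 --a--> s4
s4 --a--> s5
s5 --b--> s6
s6 --b--> s1
s1 --a--> s5
s5 --a--> s4
s4 --a--> s5
s5 --a--> s4
s4 --a--> s5
s5 --b--> s6

s6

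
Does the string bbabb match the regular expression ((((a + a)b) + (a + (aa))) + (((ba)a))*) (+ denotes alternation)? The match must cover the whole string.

no

Neither (((a+a)b)+(a+(aa))) nor (((ba)a))* matches bbabb.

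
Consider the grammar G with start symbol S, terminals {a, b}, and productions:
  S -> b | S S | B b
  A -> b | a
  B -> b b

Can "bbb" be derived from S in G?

S ⇒ Bb ⇒ bbb

yes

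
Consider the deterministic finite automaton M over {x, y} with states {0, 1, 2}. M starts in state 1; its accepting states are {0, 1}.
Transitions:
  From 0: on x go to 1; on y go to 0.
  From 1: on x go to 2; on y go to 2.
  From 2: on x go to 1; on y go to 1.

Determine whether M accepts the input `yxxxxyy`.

rejected

1 --y--> 2
2 --x--> 1
1 --x--> 2
2 --x--> 1
1 --x--> 2
2 --y--> 1
1 --y--> 2
End in state 2, which is not an accepting state.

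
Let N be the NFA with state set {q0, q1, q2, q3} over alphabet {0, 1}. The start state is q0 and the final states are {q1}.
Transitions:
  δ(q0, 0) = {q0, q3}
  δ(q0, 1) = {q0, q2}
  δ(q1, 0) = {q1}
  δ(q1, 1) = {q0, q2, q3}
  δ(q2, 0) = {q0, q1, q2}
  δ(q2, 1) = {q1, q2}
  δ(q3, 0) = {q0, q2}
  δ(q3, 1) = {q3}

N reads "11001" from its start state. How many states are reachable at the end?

Start: {q0}
read 1: {q0, q2}
read 1: {q0, q1, q2}
read 0: {q0, q1, q2, q3}
read 0: {q0, q1, q2, q3}
read 1: {q0, q1, q2, q3}
Final reachable set {q0, q1, q2, q3} has 4 states.

4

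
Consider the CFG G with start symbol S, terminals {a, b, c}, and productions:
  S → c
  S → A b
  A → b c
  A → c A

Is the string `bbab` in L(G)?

no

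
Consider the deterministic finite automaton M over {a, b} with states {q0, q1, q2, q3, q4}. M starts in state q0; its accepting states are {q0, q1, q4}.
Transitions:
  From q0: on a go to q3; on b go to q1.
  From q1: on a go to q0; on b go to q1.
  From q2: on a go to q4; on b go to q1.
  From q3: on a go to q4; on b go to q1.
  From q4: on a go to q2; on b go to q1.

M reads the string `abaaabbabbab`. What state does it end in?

q0 --a--> q3
q3 --b--> q1
q1 --a--> q0
q0 --a--> q3
q3 --a--> q4
q4 --b--> q1
q1 --b--> q1
q1 --a--> q0
q0 --b--> q1
q1 --b--> q1
q1 --a--> q0
q0 --b--> q1

q1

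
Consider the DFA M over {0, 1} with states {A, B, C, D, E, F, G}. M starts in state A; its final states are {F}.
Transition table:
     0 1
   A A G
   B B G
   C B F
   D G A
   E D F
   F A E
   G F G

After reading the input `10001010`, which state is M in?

A --1--> G
G --0--> F
F --0--> A
A --0--> A
A --1--> G
G --0--> F
F --1--> E
E --0--> D

D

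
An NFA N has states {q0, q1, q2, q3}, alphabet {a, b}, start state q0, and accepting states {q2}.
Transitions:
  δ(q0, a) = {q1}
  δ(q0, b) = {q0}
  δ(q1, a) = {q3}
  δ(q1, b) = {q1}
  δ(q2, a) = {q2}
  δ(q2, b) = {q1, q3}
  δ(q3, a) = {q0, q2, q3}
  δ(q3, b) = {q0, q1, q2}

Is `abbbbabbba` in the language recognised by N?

Start: {q0}
read a: {q1}
read b: {q1}
read b: {q1}
read b: {q1}
read b: {q1}
read a: {q3}
read b: {q0, q1, q2}
read b: {q0, q1, q3}
read b: {q0, q1, q2}
read a: {q1, q2, q3}
Reachable ∩ accepting = {q2} — nonempty.

accepted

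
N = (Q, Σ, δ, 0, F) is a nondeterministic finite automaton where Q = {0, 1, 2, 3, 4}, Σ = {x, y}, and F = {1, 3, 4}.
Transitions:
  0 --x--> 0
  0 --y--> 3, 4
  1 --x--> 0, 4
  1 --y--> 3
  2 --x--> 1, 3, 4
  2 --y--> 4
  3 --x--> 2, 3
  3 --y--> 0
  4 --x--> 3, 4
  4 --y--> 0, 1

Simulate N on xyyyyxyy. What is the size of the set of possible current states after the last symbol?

Start: {0}
read x: {0}
read y: {3, 4}
read y: {0, 1}
read y: {3, 4}
read y: {0, 1}
read x: {0, 4}
read y: {0, 1, 3, 4}
read y: {0, 1, 3, 4}
Final reachable set {0, 1, 3, 4} has 4 states.

4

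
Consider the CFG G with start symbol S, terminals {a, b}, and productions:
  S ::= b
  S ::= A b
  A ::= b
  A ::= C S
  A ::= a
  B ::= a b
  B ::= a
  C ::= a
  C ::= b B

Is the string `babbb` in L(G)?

yes

S ⇒ Ab ⇒ CSb ⇒ bBSb ⇒ babSb ⇒ babbb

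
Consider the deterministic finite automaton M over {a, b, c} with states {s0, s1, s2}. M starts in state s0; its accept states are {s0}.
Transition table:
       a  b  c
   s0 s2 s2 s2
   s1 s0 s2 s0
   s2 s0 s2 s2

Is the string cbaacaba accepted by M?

accepted

s0 --c--> s2
s2 --b--> s2
s2 --a--> s0
s0 --a--> s2
s2 --c--> s2
s2 --a--> s0
s0 --b--> s2
s2 --a--> s0
End in state s0, which is an accepting state.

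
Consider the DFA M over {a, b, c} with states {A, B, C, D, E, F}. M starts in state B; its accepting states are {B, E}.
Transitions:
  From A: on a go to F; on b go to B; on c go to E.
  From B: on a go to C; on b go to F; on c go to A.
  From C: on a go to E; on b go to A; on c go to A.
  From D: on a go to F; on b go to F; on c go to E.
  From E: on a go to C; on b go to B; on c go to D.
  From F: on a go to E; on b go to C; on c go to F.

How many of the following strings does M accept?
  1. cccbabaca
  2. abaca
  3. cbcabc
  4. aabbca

cccbabaca: rejected
abaca: accepted
cbcabc: rejected
aabbca: accepted

2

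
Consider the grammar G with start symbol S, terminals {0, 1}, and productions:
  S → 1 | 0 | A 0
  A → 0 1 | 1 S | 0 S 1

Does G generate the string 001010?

S ⇒ A0 ⇒ 0S10 ⇒ 0A010 ⇒ 001010

yes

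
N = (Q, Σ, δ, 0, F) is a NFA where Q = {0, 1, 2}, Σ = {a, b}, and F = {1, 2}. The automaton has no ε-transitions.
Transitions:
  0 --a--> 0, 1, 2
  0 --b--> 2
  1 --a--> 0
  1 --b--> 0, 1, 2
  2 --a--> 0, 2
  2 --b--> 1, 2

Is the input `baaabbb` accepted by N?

Start: {0}
read b: {2}
read a: {0, 2}
read a: {0, 1, 2}
read a: {0, 1, 2}
read b: {0, 1, 2}
read b: {0, 1, 2}
read b: {0, 1, 2}
Reachable ∩ accepting = {1, 2} — nonempty.

accepted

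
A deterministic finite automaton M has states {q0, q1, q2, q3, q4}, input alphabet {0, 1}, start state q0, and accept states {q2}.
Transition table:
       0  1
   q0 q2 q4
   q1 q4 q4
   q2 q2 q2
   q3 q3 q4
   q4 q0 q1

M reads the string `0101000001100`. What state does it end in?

q2

q0 --0--> q2
q2 --1--> q2
q2 --0--> q2
q2 --1--> q2
q2 --0--> q2
q2 --0--> q2
q2 --0--> q2
q2 --0--> q2
q2 --0--> q2
q2 --1--> q2
q2 --1--> q2
q2 --0--> q2
q2 --0--> q2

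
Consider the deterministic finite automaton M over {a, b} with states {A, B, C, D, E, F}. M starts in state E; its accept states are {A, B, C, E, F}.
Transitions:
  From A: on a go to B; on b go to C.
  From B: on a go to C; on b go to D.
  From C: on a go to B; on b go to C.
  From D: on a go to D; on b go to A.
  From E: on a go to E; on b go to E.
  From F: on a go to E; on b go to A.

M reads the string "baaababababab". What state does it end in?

E --b--> E
E --a--> E
E --a--> E
E --a--> E
E --b--> E
E --a--> E
E --b--> E
E --a--> E
E --b--> E
E --a--> E
E --b--> E
E --a--> E
E --b--> E

E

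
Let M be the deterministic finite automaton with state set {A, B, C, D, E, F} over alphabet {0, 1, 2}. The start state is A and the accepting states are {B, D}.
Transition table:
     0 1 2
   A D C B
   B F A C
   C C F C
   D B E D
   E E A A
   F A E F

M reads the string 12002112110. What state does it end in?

A

A --1--> C
C --2--> C
C --0--> C
C --0--> C
C --2--> C
C --1--> F
F --1--> E
E --2--> A
A --1--> C
C --1--> F
F --0--> A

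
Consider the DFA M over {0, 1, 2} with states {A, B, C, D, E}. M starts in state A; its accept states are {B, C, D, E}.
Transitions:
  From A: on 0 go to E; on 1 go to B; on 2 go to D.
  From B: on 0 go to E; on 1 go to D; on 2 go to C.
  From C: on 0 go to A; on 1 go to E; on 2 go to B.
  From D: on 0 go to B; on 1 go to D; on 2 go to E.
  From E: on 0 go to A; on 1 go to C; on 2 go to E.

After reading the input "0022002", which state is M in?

A --0--> E
E --0--> A
A --2--> D
D --2--> E
E --0--> A
A --0--> E
E --2--> E

E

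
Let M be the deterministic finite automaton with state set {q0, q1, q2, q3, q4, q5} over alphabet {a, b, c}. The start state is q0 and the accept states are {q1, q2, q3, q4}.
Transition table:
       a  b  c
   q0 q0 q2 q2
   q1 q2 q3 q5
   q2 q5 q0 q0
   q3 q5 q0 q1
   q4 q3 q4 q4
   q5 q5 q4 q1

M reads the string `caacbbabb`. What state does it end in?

q0

q0 --c--> q2
q2 --a--> q5
q5 --a--> q5
q5 --c--> q1
q1 --b--> q3
q3 --b--> q0
q0 --a--> q0
q0 --b--> q2
q2 --b--> q0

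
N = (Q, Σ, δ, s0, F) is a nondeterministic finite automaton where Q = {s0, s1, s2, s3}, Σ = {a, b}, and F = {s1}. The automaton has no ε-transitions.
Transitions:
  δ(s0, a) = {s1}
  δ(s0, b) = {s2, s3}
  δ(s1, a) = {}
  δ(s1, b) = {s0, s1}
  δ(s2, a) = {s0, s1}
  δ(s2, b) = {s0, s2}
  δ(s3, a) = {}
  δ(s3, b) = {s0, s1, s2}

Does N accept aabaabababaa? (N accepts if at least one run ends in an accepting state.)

Start: {s0}
read a: {s1}
read a: {}
The reachable set is empty and stays empty for the remaining 10 symbols.
Reachable ∩ accepting = {} — empty.

rejected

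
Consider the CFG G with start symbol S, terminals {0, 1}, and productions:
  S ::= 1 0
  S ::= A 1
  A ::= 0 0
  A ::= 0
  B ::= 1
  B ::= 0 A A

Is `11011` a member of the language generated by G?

no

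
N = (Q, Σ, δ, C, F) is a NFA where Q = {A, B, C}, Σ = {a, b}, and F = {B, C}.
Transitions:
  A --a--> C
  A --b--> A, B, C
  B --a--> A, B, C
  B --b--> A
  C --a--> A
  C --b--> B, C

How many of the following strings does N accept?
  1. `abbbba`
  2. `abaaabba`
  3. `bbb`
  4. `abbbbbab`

`abbbba`: accepted
`abaaabba`: accepted
`bbb`: accepted
`abbbbbab`: accepted

4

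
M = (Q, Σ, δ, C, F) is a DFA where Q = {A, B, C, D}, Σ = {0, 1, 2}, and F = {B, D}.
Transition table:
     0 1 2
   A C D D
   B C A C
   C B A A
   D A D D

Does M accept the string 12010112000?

accepted

C --1--> A
A --2--> D
D --0--> A
A --1--> D
D --0--> A
A --1--> D
D --1--> D
D --2--> D
D --0--> A
A --0--> C
C --0--> B
End in state B, which is an accepting state.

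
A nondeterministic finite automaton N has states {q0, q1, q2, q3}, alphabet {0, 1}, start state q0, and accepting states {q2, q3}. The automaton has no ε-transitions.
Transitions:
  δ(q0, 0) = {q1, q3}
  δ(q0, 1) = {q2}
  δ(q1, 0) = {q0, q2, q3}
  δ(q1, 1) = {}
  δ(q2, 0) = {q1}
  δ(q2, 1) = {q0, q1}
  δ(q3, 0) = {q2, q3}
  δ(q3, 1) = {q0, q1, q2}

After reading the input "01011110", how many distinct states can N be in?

Start: {q0}
read 0: {q1, q3}
read 1: {q0, q1, q2}
read 0: {q0, q1, q2, q3}
read 1: {q0, q1, q2}
read 1: {q0, q1, q2}
read 1: {q0, q1, q2}
read 1: {q0, q1, q2}
read 0: {q0, q1, q2, q3}
Final reachable set {q0, q1, q2, q3} has 4 states.

4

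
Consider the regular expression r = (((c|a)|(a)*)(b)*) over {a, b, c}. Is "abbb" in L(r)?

Split as a·bbb: ((c|a)|(a)*) matches a and (b)* matches bbb.

yes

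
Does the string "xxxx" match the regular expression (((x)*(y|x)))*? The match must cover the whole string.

yes

Split into 4 pieces x · x · x · x; each matches ((x)*(y|x)).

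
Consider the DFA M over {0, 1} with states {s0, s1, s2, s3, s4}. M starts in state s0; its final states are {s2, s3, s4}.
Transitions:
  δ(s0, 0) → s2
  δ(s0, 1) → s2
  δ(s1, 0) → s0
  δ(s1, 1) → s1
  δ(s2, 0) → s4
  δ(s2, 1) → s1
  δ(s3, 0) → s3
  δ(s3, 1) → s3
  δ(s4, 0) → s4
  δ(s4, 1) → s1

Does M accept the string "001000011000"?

accepted

s0 --0--> s2
s2 --0--> s4
s4 --1--> s1
s1 --0--> s0
s0 --0--> s2
s2 --0--> s4
s4 --0--> s4
s4 --1--> s1
s1 --1--> s1
s1 --0--> s0
s0 --0--> s2
s2 --0--> s4
End in state s4, which is an accepting state.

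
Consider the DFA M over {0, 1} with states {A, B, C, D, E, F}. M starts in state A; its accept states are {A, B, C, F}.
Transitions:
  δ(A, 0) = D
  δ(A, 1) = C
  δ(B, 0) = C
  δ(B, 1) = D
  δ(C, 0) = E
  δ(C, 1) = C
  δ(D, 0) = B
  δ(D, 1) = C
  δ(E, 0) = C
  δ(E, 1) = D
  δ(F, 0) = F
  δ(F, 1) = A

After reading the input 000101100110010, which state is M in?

E

A --0--> D
D --0--> B
B --0--> C
C --1--> C
C --0--> E
E --1--> D
D --1--> C
C --0--> E
E --0--> C
C --1--> C
C --1--> C
C --0--> E
E --0--> C
C --1--> C
C --0--> E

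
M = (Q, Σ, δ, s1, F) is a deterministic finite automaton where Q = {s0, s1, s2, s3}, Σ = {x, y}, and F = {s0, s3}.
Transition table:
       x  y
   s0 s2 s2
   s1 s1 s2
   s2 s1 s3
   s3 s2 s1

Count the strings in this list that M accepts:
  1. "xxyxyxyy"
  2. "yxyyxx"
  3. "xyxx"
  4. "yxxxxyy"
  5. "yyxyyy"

"xxyxyxyy": accepted
"yxyyxx": rejected
"xyxx": rejected
"yxxxxyy": accepted
"yyxyyy": rejected

2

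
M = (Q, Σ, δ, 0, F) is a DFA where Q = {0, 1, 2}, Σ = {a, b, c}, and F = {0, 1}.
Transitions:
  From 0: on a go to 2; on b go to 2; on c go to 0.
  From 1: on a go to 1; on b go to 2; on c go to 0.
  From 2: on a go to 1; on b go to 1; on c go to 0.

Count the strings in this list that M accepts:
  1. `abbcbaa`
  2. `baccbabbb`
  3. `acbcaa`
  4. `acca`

2

`abbcbaa`: accepted
`baccbabbb`: rejected
`acbcaa`: accepted
`acca`: rejected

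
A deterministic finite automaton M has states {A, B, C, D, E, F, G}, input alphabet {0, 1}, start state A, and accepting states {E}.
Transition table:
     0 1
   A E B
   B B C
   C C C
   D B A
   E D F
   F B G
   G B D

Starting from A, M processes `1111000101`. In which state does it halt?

A --1--> B
B --1--> C
C --1--> C
C --1--> C
C --0--> C
C --0--> C
C --0--> C
C --1--> C
C --0--> C
C --1--> C

C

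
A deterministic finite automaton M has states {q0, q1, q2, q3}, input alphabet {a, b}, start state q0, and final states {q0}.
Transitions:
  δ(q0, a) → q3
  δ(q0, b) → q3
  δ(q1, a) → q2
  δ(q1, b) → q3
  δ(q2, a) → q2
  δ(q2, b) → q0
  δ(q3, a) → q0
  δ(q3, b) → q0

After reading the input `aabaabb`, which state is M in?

q0 --a--> q3
q3 --a--> q0
q0 --b--> q3
q3 --a--> q0
q0 --a--> q3
q3 --b--> q0
q0 --b--> q3

q3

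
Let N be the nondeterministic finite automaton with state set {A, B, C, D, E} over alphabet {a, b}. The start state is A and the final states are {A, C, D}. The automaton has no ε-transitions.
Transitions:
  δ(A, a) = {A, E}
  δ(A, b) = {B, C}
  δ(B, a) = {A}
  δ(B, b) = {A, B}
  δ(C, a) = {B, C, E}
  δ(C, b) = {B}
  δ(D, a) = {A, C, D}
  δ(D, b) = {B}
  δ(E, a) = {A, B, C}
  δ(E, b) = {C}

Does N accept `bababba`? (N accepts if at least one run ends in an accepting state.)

accepted

Start: {A}
read b: {B, C}
read a: {A, B, C, E}
read b: {A, B, C}
read a: {A, B, C, E}
read b: {A, B, C}
read b: {A, B, C}
read a: {A, B, C, E}
Reachable ∩ accepting = {A, C} — nonempty.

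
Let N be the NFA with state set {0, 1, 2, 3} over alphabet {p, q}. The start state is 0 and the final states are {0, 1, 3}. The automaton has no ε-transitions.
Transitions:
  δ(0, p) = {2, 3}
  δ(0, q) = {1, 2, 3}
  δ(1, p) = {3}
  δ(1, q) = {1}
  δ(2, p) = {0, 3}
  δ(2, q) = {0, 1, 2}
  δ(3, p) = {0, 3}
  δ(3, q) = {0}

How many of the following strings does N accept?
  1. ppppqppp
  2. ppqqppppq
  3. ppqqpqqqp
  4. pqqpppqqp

4

ppppqppp: accepted
ppqqppppq: accepted
ppqqpqqqp: accepted
pqqpppqqp: accepted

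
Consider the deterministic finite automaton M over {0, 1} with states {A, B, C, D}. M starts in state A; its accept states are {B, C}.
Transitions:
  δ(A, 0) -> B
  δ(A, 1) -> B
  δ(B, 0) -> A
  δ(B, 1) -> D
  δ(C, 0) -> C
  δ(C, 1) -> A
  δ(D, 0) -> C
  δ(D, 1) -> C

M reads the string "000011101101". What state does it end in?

B

A --0--> B
B --0--> A
A --0--> B
B --0--> A
A --1--> B
B --1--> D
D --1--> C
C --0--> C
C --1--> A
A --1--> B
B --0--> A
A --1--> B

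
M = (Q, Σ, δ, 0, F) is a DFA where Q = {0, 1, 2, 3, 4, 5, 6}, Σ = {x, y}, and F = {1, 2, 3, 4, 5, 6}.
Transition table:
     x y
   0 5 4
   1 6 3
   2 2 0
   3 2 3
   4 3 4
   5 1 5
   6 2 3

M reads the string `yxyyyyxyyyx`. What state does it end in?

3

0 --y--> 4
4 --x--> 3
3 --y--> 3
3 --y--> 3
3 --y--> 3
3 --y--> 3
3 --x--> 2
2 --y--> 0
0 --y--> 4
4 --y--> 4
4 --x--> 3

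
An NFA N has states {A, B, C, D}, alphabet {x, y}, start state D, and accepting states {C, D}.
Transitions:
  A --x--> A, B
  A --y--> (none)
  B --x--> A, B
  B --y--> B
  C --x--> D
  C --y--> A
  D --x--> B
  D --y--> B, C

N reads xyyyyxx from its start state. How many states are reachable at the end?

2

Start: {D}
read x: {B}
read y: {B}
read y: {B}
read y: {B}
read y: {B}
read x: {A, B}
read x: {A, B}
Final reachable set {A, B} has 2 states.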